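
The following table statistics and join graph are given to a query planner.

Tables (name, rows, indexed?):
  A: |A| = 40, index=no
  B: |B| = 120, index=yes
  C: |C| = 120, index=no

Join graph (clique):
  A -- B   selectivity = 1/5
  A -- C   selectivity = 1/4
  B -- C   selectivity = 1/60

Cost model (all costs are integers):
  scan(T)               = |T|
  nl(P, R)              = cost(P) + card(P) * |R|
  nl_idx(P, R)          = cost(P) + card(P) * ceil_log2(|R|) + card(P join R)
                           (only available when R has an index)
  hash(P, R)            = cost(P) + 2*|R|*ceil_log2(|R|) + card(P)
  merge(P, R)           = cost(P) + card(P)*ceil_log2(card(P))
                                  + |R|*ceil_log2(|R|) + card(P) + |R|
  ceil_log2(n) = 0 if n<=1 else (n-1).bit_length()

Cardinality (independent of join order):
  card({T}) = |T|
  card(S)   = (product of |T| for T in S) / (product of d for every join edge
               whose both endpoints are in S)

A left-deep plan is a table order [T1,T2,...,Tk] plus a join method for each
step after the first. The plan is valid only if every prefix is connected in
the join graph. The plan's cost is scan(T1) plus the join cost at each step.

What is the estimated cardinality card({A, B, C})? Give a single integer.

Tables in S: A(40), B(120), C(120)
Edges inside S: A-B(d=5), A-C(d=4), B-C(d=60)
numerator = 40 * 120 * 120 = 576000
denominator = 5 * 4 * 60 = 1200
card(S) = 576000 / 1200 = 480

480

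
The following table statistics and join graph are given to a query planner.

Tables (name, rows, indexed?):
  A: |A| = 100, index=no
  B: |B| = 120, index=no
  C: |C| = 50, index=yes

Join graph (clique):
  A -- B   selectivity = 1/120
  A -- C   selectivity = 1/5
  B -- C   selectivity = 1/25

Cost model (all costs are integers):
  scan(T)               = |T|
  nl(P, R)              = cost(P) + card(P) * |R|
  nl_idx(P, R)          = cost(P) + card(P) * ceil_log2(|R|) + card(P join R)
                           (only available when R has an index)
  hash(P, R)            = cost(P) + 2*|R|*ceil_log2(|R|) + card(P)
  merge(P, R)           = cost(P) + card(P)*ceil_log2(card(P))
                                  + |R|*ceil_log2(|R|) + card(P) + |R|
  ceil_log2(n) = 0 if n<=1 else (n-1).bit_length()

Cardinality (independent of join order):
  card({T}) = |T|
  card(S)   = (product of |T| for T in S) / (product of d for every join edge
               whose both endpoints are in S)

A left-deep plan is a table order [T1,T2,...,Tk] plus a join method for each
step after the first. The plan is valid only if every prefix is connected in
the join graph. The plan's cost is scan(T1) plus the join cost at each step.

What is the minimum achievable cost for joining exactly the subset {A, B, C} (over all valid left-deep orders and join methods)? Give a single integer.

2280

Selinger DP over subsets of {A,B,C}:
  {A}: scan cost=100, card=100
  {B}: scan cost=120, card=120
  {C}: scan cost=50, card=50
  {AB}: card=100; try (A,hash)→1640, (B,merge)→1860, (B,hash)→1880, (A,merge)→1880, (B,nl)→12100, (A,nl)→12120; best=1640 via (A,hash)
  {AC}: card=1000; try (C,hash)→800, (A,merge)→1200, (C,merge)→1250, (A,hash)→1500, (C,nl_idx)→1700, (A,nl)→5050 …(+1); best=800 via (C,hash)
  {BC}: card=240; try (C,hash)→840, (C,nl_idx)→1080, (B,merge)→1360, (C,merge)→1430, (B,hash)→1780, (B,nl)→6050 …(+1); best=840 via (C,hash)
  {ABC}: card=40; try (C,nl_idx)→2280, (C,hash)→2340, (A,hash)→2480, (C,merge)→2790, (B,hash)→3480, (A,merge)→3800 …(+4); best=2280 via (C,nl_idx)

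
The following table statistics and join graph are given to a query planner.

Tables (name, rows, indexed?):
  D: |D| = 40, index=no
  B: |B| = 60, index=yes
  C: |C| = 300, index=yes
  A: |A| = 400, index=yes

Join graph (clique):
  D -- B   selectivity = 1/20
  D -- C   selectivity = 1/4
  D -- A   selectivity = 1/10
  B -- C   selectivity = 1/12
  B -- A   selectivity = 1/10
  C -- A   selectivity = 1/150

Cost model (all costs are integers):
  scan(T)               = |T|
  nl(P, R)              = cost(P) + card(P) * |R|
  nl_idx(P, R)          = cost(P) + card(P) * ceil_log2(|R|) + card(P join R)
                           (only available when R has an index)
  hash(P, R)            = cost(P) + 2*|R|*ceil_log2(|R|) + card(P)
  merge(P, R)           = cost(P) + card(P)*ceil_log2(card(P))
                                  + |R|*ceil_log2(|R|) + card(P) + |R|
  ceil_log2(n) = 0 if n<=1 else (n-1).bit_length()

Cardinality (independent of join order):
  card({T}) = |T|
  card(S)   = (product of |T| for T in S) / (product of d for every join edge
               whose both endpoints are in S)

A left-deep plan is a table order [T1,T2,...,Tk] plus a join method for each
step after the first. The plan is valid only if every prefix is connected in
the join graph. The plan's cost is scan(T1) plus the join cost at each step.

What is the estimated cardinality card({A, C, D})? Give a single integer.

Tables in S: A(400), C(300), D(40)
Edges inside S: D-C(d=4), D-A(d=10), C-A(d=150)
numerator = 400 * 300 * 40 = 4800000
denominator = 4 * 10 * 150 = 6000
card(S) = 4800000 / 6000 = 800

800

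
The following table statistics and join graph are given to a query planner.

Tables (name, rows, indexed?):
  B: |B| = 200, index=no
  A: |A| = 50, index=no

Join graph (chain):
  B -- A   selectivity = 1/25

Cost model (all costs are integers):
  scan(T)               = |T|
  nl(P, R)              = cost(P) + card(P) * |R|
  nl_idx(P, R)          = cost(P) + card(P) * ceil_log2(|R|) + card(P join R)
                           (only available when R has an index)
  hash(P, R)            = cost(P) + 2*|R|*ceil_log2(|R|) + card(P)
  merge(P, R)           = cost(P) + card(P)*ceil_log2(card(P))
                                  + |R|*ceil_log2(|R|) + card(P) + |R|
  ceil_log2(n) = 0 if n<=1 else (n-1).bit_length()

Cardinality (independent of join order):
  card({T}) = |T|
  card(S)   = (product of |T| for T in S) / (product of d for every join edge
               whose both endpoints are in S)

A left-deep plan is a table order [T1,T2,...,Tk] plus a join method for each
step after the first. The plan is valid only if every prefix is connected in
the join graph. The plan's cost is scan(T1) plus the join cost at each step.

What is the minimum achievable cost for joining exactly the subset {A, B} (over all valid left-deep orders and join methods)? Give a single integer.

Selinger DP over subsets of {A,B}:
  {B}: scan cost=200, card=200
  {A}: scan cost=50, card=50
  {AB}: card=400; try (A,hash)→1000, (B,merge)→2200, (A,merge)→2350, (B,hash)→3300, (B,nl)→10050, (A,nl)→10200; best=1000 via (A,hash)

1000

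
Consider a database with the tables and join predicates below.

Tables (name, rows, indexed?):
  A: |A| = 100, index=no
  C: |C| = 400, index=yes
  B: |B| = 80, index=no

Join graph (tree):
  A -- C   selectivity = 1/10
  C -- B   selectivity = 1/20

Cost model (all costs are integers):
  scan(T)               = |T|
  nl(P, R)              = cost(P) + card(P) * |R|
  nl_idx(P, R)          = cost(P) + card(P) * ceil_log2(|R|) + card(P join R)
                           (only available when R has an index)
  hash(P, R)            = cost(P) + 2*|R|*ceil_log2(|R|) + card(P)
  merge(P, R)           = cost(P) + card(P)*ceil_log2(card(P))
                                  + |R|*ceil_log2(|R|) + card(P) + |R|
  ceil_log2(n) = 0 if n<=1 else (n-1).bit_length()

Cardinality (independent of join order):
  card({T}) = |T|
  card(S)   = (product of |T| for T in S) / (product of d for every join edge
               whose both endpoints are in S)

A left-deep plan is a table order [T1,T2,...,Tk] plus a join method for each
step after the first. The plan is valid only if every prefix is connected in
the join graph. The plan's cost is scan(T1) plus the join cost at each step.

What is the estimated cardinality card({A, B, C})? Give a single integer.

16000

Tables in S: A(100), B(80), C(400)
Edges inside S: A-C(d=10), C-B(d=20)
numerator = 100 * 80 * 400 = 3200000
denominator = 10 * 20 = 200
card(S) = 3200000 / 200 = 16000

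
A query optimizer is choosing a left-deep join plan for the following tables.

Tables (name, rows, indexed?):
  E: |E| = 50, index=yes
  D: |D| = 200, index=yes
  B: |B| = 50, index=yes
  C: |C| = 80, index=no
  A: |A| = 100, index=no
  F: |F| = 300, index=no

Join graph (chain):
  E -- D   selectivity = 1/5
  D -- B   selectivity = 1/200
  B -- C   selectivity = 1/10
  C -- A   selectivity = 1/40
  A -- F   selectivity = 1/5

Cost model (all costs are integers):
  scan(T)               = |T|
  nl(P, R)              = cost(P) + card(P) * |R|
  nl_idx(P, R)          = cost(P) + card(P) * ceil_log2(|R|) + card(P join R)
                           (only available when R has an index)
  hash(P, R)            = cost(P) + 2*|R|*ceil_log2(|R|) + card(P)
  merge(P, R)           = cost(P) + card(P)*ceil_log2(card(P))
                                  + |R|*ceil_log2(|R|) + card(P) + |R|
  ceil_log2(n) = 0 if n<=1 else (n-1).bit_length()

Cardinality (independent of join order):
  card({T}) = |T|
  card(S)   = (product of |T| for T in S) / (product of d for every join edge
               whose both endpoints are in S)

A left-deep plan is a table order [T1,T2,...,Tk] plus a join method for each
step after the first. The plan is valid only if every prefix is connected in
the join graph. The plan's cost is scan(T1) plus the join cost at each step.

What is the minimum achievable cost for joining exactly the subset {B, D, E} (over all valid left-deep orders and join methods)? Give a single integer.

1150

Selinger DP over subsets of {B,D,E}:
  {E}: scan cost=50, card=50
  {D}: scan cost=200, card=200
  {B}: scan cost=50, card=50
  {DE}: card=2000; try (E,hash)→1000, (D,merge)→2200, (E,merge)→2350, (D,nl_idx)→2450, (D,hash)→3300, (E,nl_idx)→3400 …(+2); best=1000 via (E,hash)
  {BD}: card=50; try (D,nl_idx)→500, (B,hash)→1000, (B,nl_idx)→1450, (D,merge)→2200, (B,merge)→2350, (D,hash)→3300 …(+2); best=500 via (D,nl_idx)
  {BDE}: card=500; try (E,hash)→1150, (E,merge)→1200, (E,nl_idx)→1300, (E,nl)→3000, (B,hash)→3600, (B,nl_idx)→13500 …(+2); best=1150 via (E,hash)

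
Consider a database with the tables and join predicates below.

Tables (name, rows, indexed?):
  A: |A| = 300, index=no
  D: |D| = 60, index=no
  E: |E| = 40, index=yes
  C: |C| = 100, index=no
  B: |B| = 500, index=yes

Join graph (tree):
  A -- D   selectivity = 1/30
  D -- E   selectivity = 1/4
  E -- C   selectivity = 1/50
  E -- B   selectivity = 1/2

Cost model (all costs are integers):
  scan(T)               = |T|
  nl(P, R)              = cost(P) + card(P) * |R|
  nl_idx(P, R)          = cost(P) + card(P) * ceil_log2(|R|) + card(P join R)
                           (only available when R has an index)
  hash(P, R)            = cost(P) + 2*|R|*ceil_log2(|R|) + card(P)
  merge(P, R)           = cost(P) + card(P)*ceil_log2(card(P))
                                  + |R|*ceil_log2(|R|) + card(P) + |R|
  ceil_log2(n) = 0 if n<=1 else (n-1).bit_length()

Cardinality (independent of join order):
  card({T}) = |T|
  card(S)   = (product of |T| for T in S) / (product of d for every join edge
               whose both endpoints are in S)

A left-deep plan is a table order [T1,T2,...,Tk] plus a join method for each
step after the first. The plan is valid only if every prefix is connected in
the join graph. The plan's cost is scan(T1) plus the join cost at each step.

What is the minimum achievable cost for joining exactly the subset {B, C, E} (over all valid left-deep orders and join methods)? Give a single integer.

6320

Selinger DP over subsets of {B,C,E}:
  {E}: scan cost=40, card=40
  {C}: scan cost=100, card=100
  {B}: scan cost=500, card=500
  {CE}: card=80; try (E,hash)→680, (E,nl_idx)→780, (C,merge)→1120, (E,merge)→1180, (C,hash)→1480, (C,nl)→4040 …(+1); best=680 via (E,hash)
  {BE}: card=10000; try (E,hash)→1480, (B,merge)→5320, (E,merge)→5780, (B,hash)→9080, (B,nl_idx)→10400, (E,nl_idx)→13500 …(+2); best=1480 via (E,hash)
  {BCE}: card=20000; try (B,merge)→6320, (B,hash)→9760, (C,hash)→12880, (B,nl_idx)→21400, (B,nl)→40680, (C,merge)→152280 …(+1); best=6320 via (B,merge)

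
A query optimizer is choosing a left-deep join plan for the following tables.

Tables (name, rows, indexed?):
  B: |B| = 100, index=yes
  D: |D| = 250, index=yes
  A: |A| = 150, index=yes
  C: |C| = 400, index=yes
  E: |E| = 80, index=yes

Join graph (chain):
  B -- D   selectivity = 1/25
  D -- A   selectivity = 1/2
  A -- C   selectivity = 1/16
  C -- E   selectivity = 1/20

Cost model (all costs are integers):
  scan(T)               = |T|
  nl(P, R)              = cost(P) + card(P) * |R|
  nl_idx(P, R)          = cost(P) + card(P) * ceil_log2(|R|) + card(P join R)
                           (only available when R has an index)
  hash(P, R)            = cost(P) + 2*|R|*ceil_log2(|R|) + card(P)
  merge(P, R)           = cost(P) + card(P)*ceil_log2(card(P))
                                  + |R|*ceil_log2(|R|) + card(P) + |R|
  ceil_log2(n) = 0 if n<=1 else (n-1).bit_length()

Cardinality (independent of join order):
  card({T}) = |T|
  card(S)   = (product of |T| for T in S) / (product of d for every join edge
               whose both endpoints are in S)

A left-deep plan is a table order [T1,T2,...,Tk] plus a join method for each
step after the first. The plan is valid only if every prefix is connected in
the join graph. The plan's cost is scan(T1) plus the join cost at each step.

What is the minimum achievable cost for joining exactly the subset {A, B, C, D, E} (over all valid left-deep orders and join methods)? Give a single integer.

1901320

Selinger DP over subsets of {A,B,C,D,E}:
  {B}: scan cost=100, card=100
  {D}: scan cost=250, card=250
  {A}: scan cost=150, card=150
  {C}: scan cost=400, card=400
  {E}: scan cost=80, card=80
  {BD}: card=1000; try (D,nl_idx)→1900, (B,hash)→1900, (B,nl_idx)→3000, (D,merge)→3150, (B,merge)→3300, (D,hash)→4200 …(+2); best=1900 via (D,nl_idx)
  {AD}: card=18750; try (A,hash)→2900, (D,merge)→3750, (A,merge)→3850, (D,hash)→4300, (D,nl_idx)→20100, (A,nl_idx)→21000 …(+2); best=2900 via (A,hash)
  {AC}: card=3750; try (A,hash)→3200, (C,nl_idx)→5250, (C,merge)→5500, (A,merge)→5750, (A,nl_idx)→7350, (C,hash)→7500 …(+2); best=3200 via (A,hash)
  {CE}: card=1600; try (E,hash)→1920, (C,nl_idx)→2400, (C,merge)→4720, (E,nl_idx)→4800, (E,merge)→5040, (C,hash)→7360 …(+2); best=1920 via (E,hash)
  {ABD}: card=75000; try (A,hash)→5300, (A,merge)→14250, (B,hash)→23050, (A,nl_idx)→84900, (A,nl)→151900, (B,nl_idx)→209150 …(+2); best=5300 via (A,hash)
  {ACD}: card=468750; try (D,hash)→10950, (C,hash)→28850, (D,merge)→54200, (C,merge)→306900, (D,nl_idx)→501950, (C,nl_idx)→640400 …(+2); best=10950 via (D,hash)
  {ACE}: card=15000; try (A,hash)→5920, (E,hash)→8070, (A,merge)→22470, (A,nl_idx)→29720, (E,nl_idx)→44450, (E,merge)→52590 …(+2); best=5920 via (A,hash)
  {ABCD}: card=1875000; try (C,hash)→87500, (B,hash)→481100, (C,merge)→1359300, (C,nl_idx)→2555300, (B,nl_idx)→5167200, (B,merge)→9386750 …(+2); best=87500 via (C,hash)
  {ACDE}: card=1875000; try (D,hash)→24920, (D,merge)→233170, (E,hash)→480820, (D,nl_idx)→2000920, (D,nl)→3755920, (E,nl_idx)→5167200 …(+2); best=24920 via (D,hash)
  {ABCDE}: card=7500000; try (B,hash)→1901320, (E,hash)→1963620, (B,nl_idx)→20649920, (E,nl_idx)→20712500, (B,merge)→41275720, (E,merge)→41338140 …(+2); best=1901320 via (B,hash)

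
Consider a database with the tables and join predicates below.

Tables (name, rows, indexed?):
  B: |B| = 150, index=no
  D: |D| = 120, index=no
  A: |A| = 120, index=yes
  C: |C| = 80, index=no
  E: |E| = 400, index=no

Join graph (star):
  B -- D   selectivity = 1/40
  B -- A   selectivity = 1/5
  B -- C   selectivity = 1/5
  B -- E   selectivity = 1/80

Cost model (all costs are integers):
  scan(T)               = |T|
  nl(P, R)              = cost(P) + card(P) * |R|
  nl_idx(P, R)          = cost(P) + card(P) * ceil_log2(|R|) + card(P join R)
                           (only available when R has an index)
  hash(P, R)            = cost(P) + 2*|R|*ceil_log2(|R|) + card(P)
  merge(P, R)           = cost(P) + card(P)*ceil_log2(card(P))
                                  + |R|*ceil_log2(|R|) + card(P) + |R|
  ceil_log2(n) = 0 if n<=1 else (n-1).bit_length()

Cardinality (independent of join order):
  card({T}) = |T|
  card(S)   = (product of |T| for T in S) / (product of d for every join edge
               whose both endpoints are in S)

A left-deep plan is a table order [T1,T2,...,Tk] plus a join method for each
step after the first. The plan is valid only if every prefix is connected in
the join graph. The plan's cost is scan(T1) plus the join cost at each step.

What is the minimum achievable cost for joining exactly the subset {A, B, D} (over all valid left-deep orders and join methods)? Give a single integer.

Selinger DP over subsets of {A,B,D}:
  {B}: scan cost=150, card=150
  {D}: scan cost=120, card=120
  {A}: scan cost=120, card=120
  {BD}: card=450; try (D,hash)→1980, (B,merge)→2430, (D,merge)→2460, (B,hash)→2640, (B,nl)→18120, (D,nl)→18150; best=1980 via (D,hash)
  {AB}: card=3600; try (A,hash)→1980, (B,merge)→2430, (A,merge)→2460, (B,hash)→2640, (A,nl_idx)→4800, (B,nl)→18120 …(+1); best=1980 via (A,hash)
  {ABD}: card=10800; try (A,hash)→4110, (D,hash)→7260, (A,merge)→7440, (A,nl_idx)→15930, (D,merge)→49740, (A,nl)→55980 …(+1); best=4110 via (A,hash)

4110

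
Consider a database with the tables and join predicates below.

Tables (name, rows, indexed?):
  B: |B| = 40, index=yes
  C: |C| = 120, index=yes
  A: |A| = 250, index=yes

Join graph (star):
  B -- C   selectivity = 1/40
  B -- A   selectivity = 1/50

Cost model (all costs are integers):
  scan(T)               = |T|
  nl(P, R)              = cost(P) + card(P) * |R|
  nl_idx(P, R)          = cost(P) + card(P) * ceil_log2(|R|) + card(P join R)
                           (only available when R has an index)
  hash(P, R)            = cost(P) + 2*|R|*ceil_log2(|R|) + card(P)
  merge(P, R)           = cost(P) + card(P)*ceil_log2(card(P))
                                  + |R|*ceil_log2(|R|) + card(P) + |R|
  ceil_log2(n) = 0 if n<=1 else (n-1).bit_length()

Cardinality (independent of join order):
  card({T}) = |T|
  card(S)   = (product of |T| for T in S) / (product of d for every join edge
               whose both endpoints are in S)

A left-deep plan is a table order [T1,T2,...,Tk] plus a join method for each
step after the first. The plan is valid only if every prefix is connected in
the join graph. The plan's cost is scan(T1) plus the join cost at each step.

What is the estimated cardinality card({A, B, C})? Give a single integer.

Tables in S: A(250), B(40), C(120)
Edges inside S: B-C(d=40), B-A(d=50)
numerator = 250 * 40 * 120 = 1200000
denominator = 40 * 50 = 2000
card(S) = 1200000 / 2000 = 600

600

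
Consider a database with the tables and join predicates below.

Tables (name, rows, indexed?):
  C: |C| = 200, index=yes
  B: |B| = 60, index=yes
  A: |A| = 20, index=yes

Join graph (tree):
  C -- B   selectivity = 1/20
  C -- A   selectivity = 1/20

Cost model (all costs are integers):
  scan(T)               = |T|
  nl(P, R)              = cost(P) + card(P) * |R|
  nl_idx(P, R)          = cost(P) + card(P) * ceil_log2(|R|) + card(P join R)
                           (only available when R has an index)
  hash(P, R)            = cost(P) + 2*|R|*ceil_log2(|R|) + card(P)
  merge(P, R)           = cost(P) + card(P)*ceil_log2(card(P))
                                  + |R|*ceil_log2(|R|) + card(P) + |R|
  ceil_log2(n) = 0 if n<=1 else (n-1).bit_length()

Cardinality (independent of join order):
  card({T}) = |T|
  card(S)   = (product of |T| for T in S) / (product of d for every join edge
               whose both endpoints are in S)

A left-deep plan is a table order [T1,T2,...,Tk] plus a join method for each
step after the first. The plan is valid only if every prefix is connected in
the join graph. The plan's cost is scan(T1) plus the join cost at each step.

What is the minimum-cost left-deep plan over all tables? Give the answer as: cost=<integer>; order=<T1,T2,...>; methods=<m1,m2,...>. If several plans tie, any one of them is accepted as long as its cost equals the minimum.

cost=1300; order=A,C,B; methods=nl_idx,hash

Selinger DP (subsets sized 1..n):
  {C}: scan cost=200, card=200
  {B}: scan cost=60, card=60
  {A}: scan cost=20, card=20
  {BC}: card=600; try (B,hash)→1120, (C,nl_idx)→1140, (B,nl_idx)→2000, (C,merge)→2280, (B,merge)→2420, (C,hash)→3320 …(+2); best=1120 via (B,hash)
  {AC}: card=200; try (C,nl_idx)→380, (A,hash)→600, (A,nl_idx)→1400, (C,merge)→1940, (A,merge)→2120, (C,hash)→3240 …(+2); best=380 via (C,nl_idx)
  {ABC}: card=600; try (B,hash)→1300, (A,hash)→1920, (B,nl_idx)→2180, (B,merge)→2600, (A,nl_idx)→4720, (A,merge)→7840 …(+2); best=1300 via (B,hash)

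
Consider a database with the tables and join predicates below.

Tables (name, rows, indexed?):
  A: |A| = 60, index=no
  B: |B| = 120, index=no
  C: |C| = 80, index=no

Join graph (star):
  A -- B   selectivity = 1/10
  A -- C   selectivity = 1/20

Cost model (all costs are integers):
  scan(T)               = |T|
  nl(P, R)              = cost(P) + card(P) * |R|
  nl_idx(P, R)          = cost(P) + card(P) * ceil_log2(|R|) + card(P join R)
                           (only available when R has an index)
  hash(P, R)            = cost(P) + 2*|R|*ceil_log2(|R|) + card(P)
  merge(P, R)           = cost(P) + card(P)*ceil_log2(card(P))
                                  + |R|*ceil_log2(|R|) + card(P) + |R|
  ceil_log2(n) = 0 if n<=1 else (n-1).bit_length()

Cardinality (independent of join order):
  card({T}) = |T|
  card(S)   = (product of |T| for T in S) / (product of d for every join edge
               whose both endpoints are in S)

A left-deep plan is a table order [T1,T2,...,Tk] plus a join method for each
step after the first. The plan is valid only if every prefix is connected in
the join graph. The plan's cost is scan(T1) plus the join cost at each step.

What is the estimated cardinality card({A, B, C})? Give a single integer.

2880

Tables in S: A(60), B(120), C(80)
Edges inside S: A-B(d=10), A-C(d=20)
numerator = 60 * 120 * 80 = 576000
denominator = 10 * 20 = 200
card(S) = 576000 / 200 = 2880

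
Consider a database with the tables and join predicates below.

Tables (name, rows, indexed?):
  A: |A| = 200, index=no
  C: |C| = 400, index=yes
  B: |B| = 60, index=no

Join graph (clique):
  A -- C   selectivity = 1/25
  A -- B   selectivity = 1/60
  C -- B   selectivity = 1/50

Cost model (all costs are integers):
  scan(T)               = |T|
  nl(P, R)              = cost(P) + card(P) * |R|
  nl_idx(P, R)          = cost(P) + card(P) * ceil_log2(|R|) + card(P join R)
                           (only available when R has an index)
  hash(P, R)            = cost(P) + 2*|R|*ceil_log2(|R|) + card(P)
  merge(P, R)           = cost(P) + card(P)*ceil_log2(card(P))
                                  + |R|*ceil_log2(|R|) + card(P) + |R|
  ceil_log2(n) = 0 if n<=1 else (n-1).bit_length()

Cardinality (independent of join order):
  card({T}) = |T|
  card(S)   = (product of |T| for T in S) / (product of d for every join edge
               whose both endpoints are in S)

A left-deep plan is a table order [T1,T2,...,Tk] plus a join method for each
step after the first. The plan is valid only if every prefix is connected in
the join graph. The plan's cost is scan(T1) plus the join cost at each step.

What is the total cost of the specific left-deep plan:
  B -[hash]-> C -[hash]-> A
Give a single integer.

11000

step 1: scan B: cost=60, card=60
step 2: join C via hash
    card(P join C) = 60*400/(50) = 480
    cost = 60 + 2*400*9 + 60 = 7320
step 3: join A via hash
    card(P join A) = 480*200/(25*60) = 64
    cost = 7320 + 2*200*8 + 480 = 11000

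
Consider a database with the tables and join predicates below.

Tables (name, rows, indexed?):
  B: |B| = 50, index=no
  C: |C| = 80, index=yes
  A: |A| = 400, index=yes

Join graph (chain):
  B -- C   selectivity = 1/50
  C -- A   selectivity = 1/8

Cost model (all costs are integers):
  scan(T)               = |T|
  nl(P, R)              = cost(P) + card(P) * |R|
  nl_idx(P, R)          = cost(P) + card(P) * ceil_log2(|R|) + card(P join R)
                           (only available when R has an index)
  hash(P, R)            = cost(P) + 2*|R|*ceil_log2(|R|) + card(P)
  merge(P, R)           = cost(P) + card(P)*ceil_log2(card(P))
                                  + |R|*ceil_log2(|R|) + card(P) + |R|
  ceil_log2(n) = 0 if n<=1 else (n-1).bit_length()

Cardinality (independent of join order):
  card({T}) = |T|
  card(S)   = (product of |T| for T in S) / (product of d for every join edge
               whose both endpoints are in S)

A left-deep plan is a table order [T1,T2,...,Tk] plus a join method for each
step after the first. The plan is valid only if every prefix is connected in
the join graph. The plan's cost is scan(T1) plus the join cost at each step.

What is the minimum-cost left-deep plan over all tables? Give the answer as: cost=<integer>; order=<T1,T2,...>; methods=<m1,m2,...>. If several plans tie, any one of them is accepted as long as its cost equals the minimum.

cost=5120; order=B,C,A; methods=nl_idx,merge

Selinger DP (subsets sized 1..n):
  {B}: scan cost=50, card=50
  {C}: scan cost=80, card=80
  {A}: scan cost=400, card=400
  {BC}: card=80; try (C,nl_idx)→480, (B,hash)→760, (C,merge)→1040, (B,merge)→1070, (C,hash)→1220, (C,nl)→4050 …(+1); best=480 via (C,nl_idx)
  {AC}: card=4000; try (C,hash)→1920, (A,merge)→4720, (A,nl_idx)→4800, (C,merge)→5040, (C,nl_idx)→7200, (A,hash)→7360 …(+2); best=1920 via (C,hash)
  {ABC}: card=4000; try (A,merge)→5120, (A,nl_idx)→5200, (B,hash)→6520, (A,hash)→7760, (A,nl)→32480, (B,merge)→54270 …(+1); best=5120 via (A,merge)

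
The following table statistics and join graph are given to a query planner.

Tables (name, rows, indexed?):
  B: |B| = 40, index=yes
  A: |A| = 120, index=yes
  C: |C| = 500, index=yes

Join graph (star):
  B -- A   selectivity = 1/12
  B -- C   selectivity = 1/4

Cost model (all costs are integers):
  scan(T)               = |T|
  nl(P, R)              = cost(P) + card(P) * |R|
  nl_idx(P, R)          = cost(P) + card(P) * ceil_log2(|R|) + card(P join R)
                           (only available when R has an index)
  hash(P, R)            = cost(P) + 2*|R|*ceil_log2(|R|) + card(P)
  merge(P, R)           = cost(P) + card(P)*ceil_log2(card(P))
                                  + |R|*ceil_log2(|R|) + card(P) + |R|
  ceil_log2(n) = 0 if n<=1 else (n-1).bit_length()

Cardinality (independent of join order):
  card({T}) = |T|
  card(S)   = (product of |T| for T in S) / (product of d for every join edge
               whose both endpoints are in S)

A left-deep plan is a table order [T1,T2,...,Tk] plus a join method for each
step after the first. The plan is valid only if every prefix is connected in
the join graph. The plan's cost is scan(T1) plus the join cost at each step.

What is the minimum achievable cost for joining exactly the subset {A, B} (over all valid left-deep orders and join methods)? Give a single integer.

720

Selinger DP over subsets of {A,B}:
  {B}: scan cost=40, card=40
  {A}: scan cost=120, card=120
  {AB}: card=400; try (B,hash)→720, (A,nl_idx)→720, (B,nl_idx)→1240, (A,merge)→1280, (B,merge)→1360, (A,hash)→1760 …(+2); best=720 via (B,hash)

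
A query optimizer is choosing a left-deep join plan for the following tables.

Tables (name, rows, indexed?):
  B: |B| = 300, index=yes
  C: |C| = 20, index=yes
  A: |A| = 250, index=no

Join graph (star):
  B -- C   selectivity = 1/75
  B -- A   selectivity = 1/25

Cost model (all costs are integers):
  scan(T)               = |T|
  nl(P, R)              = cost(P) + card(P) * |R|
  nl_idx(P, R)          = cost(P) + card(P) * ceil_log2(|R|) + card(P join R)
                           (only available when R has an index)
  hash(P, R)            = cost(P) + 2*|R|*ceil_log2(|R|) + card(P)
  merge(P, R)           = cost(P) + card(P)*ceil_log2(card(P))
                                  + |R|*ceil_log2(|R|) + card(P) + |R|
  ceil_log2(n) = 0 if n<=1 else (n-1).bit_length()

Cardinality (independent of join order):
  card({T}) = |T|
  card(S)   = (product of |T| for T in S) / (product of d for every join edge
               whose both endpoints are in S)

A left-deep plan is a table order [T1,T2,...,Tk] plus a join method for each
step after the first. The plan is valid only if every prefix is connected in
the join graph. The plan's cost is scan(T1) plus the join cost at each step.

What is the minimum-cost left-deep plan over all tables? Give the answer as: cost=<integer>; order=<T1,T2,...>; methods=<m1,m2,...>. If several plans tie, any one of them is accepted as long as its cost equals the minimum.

Selinger DP (subsets sized 1..n):
  {B}: scan cost=300, card=300
  {C}: scan cost=20, card=20
  {A}: scan cost=250, card=250
  {BC}: card=80; try (B,nl_idx)→280, (C,hash)→800, (C,nl_idx)→1880, (B,merge)→3140, (C,merge)→3420, (B,hash)→5440 …(+2); best=280 via (B,nl_idx)
  {AB}: card=3000; try (A,hash)→4600, (B,merge)→5500, (B,nl_idx)→5500, (A,merge)→5550, (B,hash)→5900, (B,nl)→75250 …(+1); best=4600 via (A,hash)
  {ABC}: card=800; try (A,merge)→3170, (A,hash)→4360, (C,hash)→7800, (A,nl)→20280, (C,nl_idx)→20400, (C,merge)→43720 …(+1); best=3170 via (A,merge)

cost=3170; order=C,B,A; methods=nl_idx,merge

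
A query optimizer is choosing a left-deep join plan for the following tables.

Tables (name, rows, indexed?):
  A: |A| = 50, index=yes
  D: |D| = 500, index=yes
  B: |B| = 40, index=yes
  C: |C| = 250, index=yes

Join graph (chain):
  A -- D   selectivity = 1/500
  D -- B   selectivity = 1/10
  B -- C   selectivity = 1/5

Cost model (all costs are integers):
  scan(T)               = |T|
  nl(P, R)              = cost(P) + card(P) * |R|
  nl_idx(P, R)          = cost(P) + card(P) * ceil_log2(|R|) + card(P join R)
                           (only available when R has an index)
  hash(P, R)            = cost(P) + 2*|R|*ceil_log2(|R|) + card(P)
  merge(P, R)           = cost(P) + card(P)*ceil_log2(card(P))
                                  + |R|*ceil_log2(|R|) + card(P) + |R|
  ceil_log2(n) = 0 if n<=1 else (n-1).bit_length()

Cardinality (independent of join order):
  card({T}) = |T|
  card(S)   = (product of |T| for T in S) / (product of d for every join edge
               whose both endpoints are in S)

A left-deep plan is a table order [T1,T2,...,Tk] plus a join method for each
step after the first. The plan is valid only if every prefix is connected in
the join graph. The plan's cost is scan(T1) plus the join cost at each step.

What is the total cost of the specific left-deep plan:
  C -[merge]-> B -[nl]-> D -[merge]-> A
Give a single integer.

2803130

step 1: scan C: cost=250, card=250
step 2: join B via merge
    card(P join B) = 250*40/(5) = 2000
    cost = 250 + 250*8 + 40*6 + 250 + 40 = 2780
step 3: join D via nl
    card(P join D) = 2000*500/(10) = 100000
    cost = 2780 + 2000*500 = 1002780
step 4: join A via merge
    card(P join A) = 100000*50/(500) = 10000
    cost = 1002780 + 100000*17 + 50*6 + 100000 + 50 = 2803130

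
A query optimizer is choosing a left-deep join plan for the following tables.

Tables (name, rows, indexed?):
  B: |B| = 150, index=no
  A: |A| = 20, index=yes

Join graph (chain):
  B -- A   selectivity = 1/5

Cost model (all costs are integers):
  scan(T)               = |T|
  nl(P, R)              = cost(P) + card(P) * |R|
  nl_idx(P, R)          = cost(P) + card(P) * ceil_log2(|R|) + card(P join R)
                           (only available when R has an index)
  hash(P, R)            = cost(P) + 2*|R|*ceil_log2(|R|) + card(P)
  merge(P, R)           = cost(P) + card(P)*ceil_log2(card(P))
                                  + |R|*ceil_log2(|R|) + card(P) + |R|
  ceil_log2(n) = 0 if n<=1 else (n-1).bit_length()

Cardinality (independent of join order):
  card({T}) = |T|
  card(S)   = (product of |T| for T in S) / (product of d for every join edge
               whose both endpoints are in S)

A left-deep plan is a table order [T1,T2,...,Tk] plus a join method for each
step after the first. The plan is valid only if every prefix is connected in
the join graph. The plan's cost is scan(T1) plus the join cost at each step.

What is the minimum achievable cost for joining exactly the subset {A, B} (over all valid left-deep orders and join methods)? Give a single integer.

500

Selinger DP over subsets of {A,B}:
  {B}: scan cost=150, card=150
  {A}: scan cost=20, card=20
  {AB}: card=600; try (A,hash)→500, (B,merge)→1490, (A,nl_idx)→1500, (A,merge)→1620, (B,hash)→2440, (B,nl)→3020 …(+1); best=500 via (A,hash)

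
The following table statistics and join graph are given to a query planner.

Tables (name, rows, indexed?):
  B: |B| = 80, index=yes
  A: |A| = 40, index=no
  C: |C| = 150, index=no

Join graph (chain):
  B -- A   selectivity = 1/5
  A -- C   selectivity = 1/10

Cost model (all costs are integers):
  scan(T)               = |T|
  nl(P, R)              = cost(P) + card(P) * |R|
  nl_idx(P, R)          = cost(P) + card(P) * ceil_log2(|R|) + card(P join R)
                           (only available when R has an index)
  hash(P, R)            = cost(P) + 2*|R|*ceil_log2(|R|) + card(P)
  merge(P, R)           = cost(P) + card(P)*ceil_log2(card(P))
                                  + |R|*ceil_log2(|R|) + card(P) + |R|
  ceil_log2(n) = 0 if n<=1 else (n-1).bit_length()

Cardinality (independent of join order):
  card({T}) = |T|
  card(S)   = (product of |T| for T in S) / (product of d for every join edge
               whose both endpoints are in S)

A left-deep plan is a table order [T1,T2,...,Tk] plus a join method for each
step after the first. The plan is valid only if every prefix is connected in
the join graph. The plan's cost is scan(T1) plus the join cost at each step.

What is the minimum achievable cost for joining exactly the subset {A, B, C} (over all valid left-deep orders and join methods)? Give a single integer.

2500

Selinger DP over subsets of {A,B,C}:
  {B}: scan cost=80, card=80
  {A}: scan cost=40, card=40
  {C}: scan cost=150, card=150
  {AB}: card=640; try (A,hash)→640, (B,merge)→960, (B,nl_idx)→960, (A,merge)→1000, (B,hash)→1200, (B,nl)→3240 …(+1); best=640 via (A,hash)
  {AC}: card=600; try (A,hash)→780, (C,merge)→1670, (A,merge)→1780, (C,hash)→2480, (C,nl)→6040, (A,nl)→6150; best=780 via (A,hash)
  {ABC}: card=9600; try (B,hash)→2500, (C,hash)→3680, (B,merge)→8020, (C,merge)→9030, (B,nl_idx)→14580, (B,nl)→48780 …(+1); best=2500 via (B,hash)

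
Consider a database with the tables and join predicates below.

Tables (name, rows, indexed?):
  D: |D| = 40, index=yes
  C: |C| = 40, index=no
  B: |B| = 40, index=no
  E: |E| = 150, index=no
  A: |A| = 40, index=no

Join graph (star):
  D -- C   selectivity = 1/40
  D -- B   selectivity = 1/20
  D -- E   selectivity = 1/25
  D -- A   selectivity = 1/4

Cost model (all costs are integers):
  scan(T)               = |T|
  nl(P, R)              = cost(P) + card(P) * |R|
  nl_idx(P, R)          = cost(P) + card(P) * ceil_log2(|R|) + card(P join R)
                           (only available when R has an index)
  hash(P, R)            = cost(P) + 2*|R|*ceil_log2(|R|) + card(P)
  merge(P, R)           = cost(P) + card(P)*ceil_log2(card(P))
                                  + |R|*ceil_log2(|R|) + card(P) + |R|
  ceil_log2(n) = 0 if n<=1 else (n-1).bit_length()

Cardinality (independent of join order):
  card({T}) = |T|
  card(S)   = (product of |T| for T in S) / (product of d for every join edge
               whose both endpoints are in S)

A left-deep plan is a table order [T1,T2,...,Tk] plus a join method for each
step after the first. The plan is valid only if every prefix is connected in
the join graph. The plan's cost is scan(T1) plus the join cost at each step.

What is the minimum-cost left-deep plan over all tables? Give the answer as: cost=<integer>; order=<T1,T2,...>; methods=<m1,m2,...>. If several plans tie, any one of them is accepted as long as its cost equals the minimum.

cost=3180; order=E,D,C,B,A; methods=hash,hash,hash,hash

Selinger DP (subsets sized 1..n):
  {D}: scan cost=40, card=40
  {C}: scan cost=40, card=40
  {B}: scan cost=40, card=40
  {E}: scan cost=150, card=150
  {A}: scan cost=40, card=40
  {CD}: card=40; try (D,nl_idx)→320, (D,hash)→560, (C,hash)→560, (D,merge)→600, (C,merge)→600, (D,nl)→1640 …(+1); best=320 via (D,nl_idx)
  {BD}: card=80; try (D,nl_idx)→360, (D,hash)→560, (B,hash)→560, (D,merge)→600, (B,merge)→600, (D,nl)→1640 …(+1); best=360 via (D,nl_idx)
  {DE}: card=240; try (D,hash)→780, (D,nl_idx)→1290, (E,merge)→1670, (D,merge)→1780, (E,hash)→2480, (E,nl)→6040 …(+1); best=780 via (D,hash)
  {AD}: card=400; try (D,hash)→560, (A,hash)→560, (D,merge)→600, (A,merge)→600, (D,nl_idx)→680, (D,nl)→1640 …(+1); best=560 via (D,hash)
  {BCD}: card=80; try (B,hash)→840, (B,merge)→880, (C,hash)→920, (C,merge)→1280, (B,nl)→1920, (C,nl)→3560; best=840 via (B,hash)
  {CDE}: card=240; try (C,hash)→1500, (E,merge)→1950, (E,hash)→2760, (C,merge)→3220, (E,nl)→6320, (C,nl)→10380; best=1500 via (C,hash)
  {ACD}: card=400; try (A,hash)→840, (A,merge)→880, (C,hash)→1440, (A,nl)→1920, (C,merge)→4840, (C,nl)→16560; best=840 via (A,hash)
  {BDE}: card=480; try (B,hash)→1500, (E,merge)→2350, (E,hash)→2840, (B,merge)→3220, (B,nl)→10380, (E,nl)→12360; best=1500 via (B,hash)
  {ABD}: card=800; try (A,hash)→920, (A,merge)→1280, (B,hash)→1440, (A,nl)→3560, (B,merge)→4840, (B,nl)→16560; best=920 via (A,hash)
  {ADE}: card=2400; try (A,hash)→1500, (A,merge)→3220, (E,hash)→3360, (E,merge)→5910, (A,nl)→10380, (E,nl)→60560; best=1500 via (A,hash)
  {BCDE}: card=480; try (B,hash)→2220, (C,hash)→2460, (E,merge)→2830, (E,hash)→3320, (B,merge)→3940, (C,merge)→6580 …(+3); best=2220 via (B,hash)
  {ABCD}: card=800; try (A,hash)→1400, (B,hash)→1720, (A,merge)→1760, (C,hash)→2200, (A,nl)→4040, (B,merge)→5120 …(+3); best=1400 via (A,hash)
  {ACDE}: card=2400; try (A,hash)→2220, (E,hash)→3640, (A,merge)→3940, (C,hash)→4380, (E,merge)→6190, (A,nl)→11100 …(+3); best=2220 via (A,hash)
  {ABDE}: card=4800; try (A,hash)→2460, (E,hash)→4120, (B,hash)→4380, (A,merge)→6580, (E,merge)→11070, (A,nl)→20700 …(+3); best=2460 via (A,hash)
  {ABCDE}: card=4800; try (A,hash)→3180, (E,hash)→4600, (B,hash)→5100, (A,merge)→7300, (C,hash)→7740, (E,merge)→11550 …(+6); best=3180 via (A,hash)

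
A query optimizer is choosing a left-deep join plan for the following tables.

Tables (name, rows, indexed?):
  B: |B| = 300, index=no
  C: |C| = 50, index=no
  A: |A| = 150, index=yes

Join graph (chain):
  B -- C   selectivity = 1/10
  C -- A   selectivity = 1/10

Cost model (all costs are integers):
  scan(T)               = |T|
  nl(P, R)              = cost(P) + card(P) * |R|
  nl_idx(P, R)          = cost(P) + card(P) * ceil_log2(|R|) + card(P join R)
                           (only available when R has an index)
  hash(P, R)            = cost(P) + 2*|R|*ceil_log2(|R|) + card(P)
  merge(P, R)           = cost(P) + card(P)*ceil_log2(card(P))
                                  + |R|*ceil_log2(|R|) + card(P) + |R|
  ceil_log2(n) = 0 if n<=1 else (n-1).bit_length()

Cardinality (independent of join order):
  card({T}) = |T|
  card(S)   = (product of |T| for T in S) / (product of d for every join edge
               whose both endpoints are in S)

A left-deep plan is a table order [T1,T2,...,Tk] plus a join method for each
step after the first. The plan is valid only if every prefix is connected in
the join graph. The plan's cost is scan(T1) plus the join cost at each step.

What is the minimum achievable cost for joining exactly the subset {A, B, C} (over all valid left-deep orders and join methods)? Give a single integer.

5100

Selinger DP over subsets of {A,B,C}:
  {B}: scan cost=300, card=300
  {C}: scan cost=50, card=50
  {A}: scan cost=150, card=150
  {BC}: card=1500; try (C,hash)→1200, (B,merge)→3400, (C,merge)→3650, (B,hash)→5500, (B,nl)→15050, (C,nl)→15300; best=1200 via (C,hash)
  {AC}: card=750; try (C,hash)→900, (A,nl_idx)→1200, (A,merge)→1750, (C,merge)→1850, (A,hash)→2500, (A,nl)→7550 …(+1); best=900 via (C,hash)
  {ABC}: card=22500; try (A,hash)→5100, (B,hash)→7050, (B,merge)→12150, (A,merge)→20550, (A,nl_idx)→35700, (B,nl)→225900 …(+1); best=5100 via (A,hash)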